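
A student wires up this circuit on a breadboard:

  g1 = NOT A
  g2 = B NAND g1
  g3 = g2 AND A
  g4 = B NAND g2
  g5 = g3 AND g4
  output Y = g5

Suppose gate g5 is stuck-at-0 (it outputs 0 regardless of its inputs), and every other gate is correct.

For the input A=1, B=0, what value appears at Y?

Propagate with g5 forced: g1=0, g2=1, g3=1, g4=1, g5=0 [stuck-at-0].
So Y = 0. (Without the fault it would be 1.)

0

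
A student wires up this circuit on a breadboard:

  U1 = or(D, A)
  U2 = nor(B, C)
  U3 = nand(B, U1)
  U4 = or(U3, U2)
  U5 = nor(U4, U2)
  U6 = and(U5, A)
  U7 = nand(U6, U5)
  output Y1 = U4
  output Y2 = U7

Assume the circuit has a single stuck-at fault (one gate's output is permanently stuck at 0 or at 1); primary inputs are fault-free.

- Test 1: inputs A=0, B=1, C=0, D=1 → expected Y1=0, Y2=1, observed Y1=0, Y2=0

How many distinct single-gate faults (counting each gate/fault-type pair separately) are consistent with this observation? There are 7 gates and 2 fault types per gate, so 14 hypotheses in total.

Fault-free: U1=1, U2=0, U3=0, U4=0, U5=1, U6=0, U7=1 → Y1=0, Y2=1. Observed Y1=0, Y2=0.
  U1 stuck-at-0: output Y1=1, Y2=1 ✗
  U1 stuck-at-1: output Y1=0, Y2=1 ✗
  U2 stuck-at-0: output Y1=0, Y2=1 ✗
  U2 stuck-at-1: output Y1=1, Y2=1 ✗
  U3 stuck-at-0: output Y1=0, Y2=1 ✗
  U3 stuck-at-1: output Y1=1, Y2=1 ✗
  U4 stuck-at-0: output Y1=0, Y2=1 ✗
  U4 stuck-at-1: output Y1=1, Y2=1 ✗
  U5 stuck-at-0: output Y1=0, Y2=1 ✗
  U5 stuck-at-1: output Y1=0, Y2=1 ✗
  U6 stuck-at-0: output Y1=0, Y2=1 ✗
  U6 stuck-at-1: output Y1=0, Y2=0 ✓
  U7 stuck-at-0: output Y1=0, Y2=0 ✓
  U7 stuck-at-1: output Y1=0, Y2=1 ✗
Consistent faults: {U6 stuck-at-1, U7 stuck-at-0} — 2 in all.

2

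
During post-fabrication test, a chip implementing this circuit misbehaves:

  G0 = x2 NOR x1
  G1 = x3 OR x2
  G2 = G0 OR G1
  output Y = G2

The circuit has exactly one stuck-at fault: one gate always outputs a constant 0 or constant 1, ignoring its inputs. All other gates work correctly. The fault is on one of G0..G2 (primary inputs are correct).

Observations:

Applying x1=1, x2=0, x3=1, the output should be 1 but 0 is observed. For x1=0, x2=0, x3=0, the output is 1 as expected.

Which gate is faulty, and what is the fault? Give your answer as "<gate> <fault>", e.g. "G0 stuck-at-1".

Fault-free values for test 1 (x1=1, x2=0, x3=1): G0=0, G1=1, G2=1, giving Y=1. Observed 0.
Test 1: faults giving observed 0 are {G1 stuck-at-0, G2 stuck-at-0}.
Test 2 (x1=0, x2=0, x3=0): fault-free G0=1, G1=0, G2=1 → 1; observed 1. Eliminates G2 stuck-at-0.
Only G1 stuck-at-0 is consistent with every test.

G1 stuck-at-0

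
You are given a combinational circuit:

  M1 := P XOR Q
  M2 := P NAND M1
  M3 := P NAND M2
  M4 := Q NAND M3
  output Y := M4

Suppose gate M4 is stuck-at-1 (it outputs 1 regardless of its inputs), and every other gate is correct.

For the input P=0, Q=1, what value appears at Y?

Propagate with M4 forced: M1=1, M2=1, M3=1, M4=1 [stuck-at-1].
So Y = 1. (Without the fault it would be 0.)

1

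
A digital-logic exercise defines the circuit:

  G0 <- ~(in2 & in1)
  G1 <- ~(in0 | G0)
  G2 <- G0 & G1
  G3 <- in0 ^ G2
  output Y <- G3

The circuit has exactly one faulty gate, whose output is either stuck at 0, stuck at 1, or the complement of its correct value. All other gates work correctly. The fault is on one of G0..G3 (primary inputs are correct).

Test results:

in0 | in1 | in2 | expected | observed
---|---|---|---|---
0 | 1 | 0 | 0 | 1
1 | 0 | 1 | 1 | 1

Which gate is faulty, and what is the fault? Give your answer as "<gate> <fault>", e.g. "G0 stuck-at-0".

G3 stuck-at-1

Fault-free values for test 1 (in0=0, in1=1, in2=0): G0=1, G1=0, G2=0, G3=0, giving Y=0. Observed 1.
Test 1: faults giving observed 1 are {G1 stuck-at-1, G1 inverted output, G2 stuck-at-1, G2 inverted output, G3 stuck-at-1, G3 inverted output}.
Test 2 (in0=1, in1=0, in2=1): fault-free G0=1, G1=0, G2=0, G3=1 → 1; observed 1. Eliminates G1 stuck-at-1, G1 inverted output, G2 stuck-at-1, G2 inverted output, G3 inverted output.
Only G3 stuck-at-1 is consistent with every test.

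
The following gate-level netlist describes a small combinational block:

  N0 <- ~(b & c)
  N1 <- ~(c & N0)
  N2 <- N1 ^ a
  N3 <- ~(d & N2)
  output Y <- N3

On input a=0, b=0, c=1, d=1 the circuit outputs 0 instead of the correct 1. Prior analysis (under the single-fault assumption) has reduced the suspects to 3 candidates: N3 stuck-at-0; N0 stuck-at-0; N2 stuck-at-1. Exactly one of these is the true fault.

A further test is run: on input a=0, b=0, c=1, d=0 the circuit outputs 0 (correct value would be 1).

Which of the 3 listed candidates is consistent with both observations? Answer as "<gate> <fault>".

N3 stuck-at-0

Evaluate each candidate on input a=0, b=0, c=1, d=0:
  N3 stuck-at-0: N0=1, N1=0, N2=0, N3=0 [stuck-at-0] → 0 — matches
  N0 stuck-at-0: N0=0 [stuck-at-0], N1=1, N2=1, N3=1 → 1 — eliminated
  N2 stuck-at-1: N0=1, N1=0, N2=1 [stuck-at-1], N3=1 → 1 — eliminated
Only N3 stuck-at-0 reproduces the observed 0.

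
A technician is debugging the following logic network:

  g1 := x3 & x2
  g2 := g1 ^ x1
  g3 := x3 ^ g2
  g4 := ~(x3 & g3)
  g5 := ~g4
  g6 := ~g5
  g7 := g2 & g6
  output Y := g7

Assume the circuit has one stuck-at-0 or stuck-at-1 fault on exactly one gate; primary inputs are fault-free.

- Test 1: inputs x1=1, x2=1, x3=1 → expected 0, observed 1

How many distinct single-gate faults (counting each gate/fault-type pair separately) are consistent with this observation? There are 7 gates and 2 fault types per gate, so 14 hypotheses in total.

Fault-free: g1=1, g2=0, g3=1, g4=0, g5=1, g6=0, g7=0 → 0. Observed 1.
  g1 stuck-at-0: output 1 ✓
  g1 stuck-at-1: output 0 ✗
  g2 stuck-at-0: output 0 ✗
  g2 stuck-at-1: output 1 ✓
  g3 stuck-at-0: output 0 ✗
  g3 stuck-at-1: output 0 ✗
  g4 stuck-at-0: output 0 ✗
  g4 stuck-at-1: output 0 ✗
  g5 stuck-at-0: output 0 ✗
  g5 stuck-at-1: output 0 ✗
  g6 stuck-at-0: output 0 ✗
  g6 stuck-at-1: output 0 ✗
  g7 stuck-at-0: output 0 ✗
  g7 stuck-at-1: output 1 ✓
Consistent faults: {g1 stuck-at-0, g2 stuck-at-1, g7 stuck-at-1} — 3 in all.

3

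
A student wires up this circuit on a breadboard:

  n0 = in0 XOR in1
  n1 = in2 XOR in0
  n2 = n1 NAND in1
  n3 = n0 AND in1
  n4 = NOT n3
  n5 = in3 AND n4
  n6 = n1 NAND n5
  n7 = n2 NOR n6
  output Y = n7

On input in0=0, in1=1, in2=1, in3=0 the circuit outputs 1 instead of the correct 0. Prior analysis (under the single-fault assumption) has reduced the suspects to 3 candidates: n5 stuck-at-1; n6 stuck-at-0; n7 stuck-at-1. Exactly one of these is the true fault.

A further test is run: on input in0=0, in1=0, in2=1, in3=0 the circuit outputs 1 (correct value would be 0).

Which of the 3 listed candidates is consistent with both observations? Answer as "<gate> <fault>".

Evaluate each candidate on input in0=0, in1=0, in2=1, in3=0:
  n5 stuck-at-1: n0=0, n1=1, n2=1, n3=0, n4=1, n5=1 [stuck-at-1], n6=0, n7=0 → 0 — eliminated
  n6 stuck-at-0: n0=0, n1=1, n2=1, n3=0, n4=1, n5=0, n6=0 [stuck-at-0], n7=0 → 0 — eliminated
  n7 stuck-at-1: n0=0, n1=1, n2=1, n3=0, n4=1, n5=0, n6=1, n7=1 [stuck-at-1] → 1 — matches
Only n7 stuck-at-1 reproduces the observed 1.

n7 stuck-at-1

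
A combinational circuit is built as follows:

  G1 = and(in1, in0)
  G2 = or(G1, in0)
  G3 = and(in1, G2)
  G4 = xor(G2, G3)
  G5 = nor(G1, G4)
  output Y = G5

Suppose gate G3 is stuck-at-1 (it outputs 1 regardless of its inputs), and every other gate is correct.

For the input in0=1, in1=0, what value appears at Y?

Propagate with G3 forced: G1=0, G2=1, G3=1 [stuck-at-1], G4=0, G5=1.
So Y = 1. (Without the fault it would be 0.)

1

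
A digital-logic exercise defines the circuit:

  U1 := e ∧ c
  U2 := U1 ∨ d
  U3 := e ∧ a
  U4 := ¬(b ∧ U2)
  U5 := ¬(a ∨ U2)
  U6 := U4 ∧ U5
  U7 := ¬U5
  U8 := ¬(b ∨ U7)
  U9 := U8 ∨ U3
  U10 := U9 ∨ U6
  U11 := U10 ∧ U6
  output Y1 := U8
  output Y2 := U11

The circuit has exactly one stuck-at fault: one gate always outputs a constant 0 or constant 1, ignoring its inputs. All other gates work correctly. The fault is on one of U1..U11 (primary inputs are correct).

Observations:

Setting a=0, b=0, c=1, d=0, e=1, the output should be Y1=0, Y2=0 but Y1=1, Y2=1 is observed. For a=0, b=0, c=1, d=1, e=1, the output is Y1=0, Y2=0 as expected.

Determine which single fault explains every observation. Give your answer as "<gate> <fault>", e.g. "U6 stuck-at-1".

Fault-free values for test 1 (a=0, b=0, c=1, d=0, e=1): U1=1, U2=1, U3=0, U4=1, U5=0, U6=0, U7=1, U8=0, U9=0, U10=0, U11=0, giving Y1=0, Y2=0. Observed Y1=1, Y2=1.
Test 1: faults giving observed Y1=1, Y2=1 are {U1 stuck-at-0, U2 stuck-at-0, U5 stuck-at-1}.
Test 2 (a=0, b=0, c=1, d=1, e=1): fault-free U1=1, U2=1, U3=0, U4=1, U5=0, U6=0, U7=1, U8=0, U9=0, U10=0, U11=0 → Y1=0, Y2=0; observed Y1=0, Y2=0. Eliminates U2 stuck-at-0, U5 stuck-at-1.
Only U1 stuck-at-0 is consistent with every test.

U1 stuck-at-0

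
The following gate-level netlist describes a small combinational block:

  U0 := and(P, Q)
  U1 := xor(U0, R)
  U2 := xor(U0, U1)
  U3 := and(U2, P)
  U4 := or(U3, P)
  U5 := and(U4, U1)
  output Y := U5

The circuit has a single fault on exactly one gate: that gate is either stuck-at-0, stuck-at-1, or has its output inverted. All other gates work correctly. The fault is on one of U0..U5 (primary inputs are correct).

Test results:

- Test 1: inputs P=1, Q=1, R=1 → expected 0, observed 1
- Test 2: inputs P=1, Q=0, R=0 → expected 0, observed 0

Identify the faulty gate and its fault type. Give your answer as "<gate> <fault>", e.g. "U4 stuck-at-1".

U0 stuck-at-0

Fault-free values for test 1 (P=1, Q=1, R=1): U0=1, U1=0, U2=1, U3=1, U4=1, U5=0, giving Y=0. Observed 1.
Test 1: faults giving observed 1 are {U0 stuck-at-0, U0 inverted output, U1 stuck-at-1, U1 inverted output, U5 stuck-at-1, U5 inverted output}.
Test 2 (P=1, Q=0, R=0): fault-free U0=0, U1=0, U2=0, U3=0, U4=1, U5=0 → 0; observed 0. Eliminates U0 inverted output, U1 stuck-at-1, U1 inverted output, U5 stuck-at-1, U5 inverted output.
Only U0 stuck-at-0 is consistent with every test.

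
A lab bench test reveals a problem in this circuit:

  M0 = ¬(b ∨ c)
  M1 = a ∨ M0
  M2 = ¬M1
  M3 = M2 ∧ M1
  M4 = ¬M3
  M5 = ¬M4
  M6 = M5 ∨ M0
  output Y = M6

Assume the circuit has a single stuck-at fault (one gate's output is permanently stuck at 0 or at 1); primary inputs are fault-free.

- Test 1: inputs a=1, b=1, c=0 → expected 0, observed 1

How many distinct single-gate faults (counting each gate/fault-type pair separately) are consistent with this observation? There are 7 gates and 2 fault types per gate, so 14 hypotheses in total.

Fault-free: M0=0, M1=1, M2=0, M3=0, M4=1, M5=0, M6=0 → 0. Observed 1.
  M0 stuck-at-0: output 0 ✗
  M0 stuck-at-1: output 1 ✓
  M1 stuck-at-0: output 0 ✗
  M1 stuck-at-1: output 0 ✗
  M2 stuck-at-0: output 0 ✗
  M2 stuck-at-1: output 1 ✓
  M3 stuck-at-0: output 0 ✗
  M3 stuck-at-1: output 1 ✓
  M4 stuck-at-0: output 1 ✓
  M4 stuck-at-1: output 0 ✗
  M5 stuck-at-0: output 0 ✗
  M5 stuck-at-1: output 1 ✓
  M6 stuck-at-0: output 0 ✗
  M6 stuck-at-1: output 1 ✓
Consistent faults: {M0 stuck-at-1, M2 stuck-at-1, M3 stuck-at-1, M4 stuck-at-0, M5 stuck-at-1, M6 stuck-at-1} — 6 in all.

6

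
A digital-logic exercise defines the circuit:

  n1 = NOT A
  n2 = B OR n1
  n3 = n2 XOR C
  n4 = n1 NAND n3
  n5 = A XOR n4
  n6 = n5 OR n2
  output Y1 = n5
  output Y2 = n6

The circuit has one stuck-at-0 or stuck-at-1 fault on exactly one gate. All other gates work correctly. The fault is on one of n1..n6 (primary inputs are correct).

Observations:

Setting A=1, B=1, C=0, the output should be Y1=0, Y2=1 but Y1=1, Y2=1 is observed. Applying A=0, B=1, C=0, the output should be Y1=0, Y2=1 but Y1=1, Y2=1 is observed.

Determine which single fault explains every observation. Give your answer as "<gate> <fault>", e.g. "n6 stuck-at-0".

n5 stuck-at-1

Fault-free values for test 1 (A=1, B=1, C=0): n1=0, n2=1, n3=1, n4=1, n5=0, n6=1, giving Y1=0, Y2=1. Observed Y1=1, Y2=1.
Test 1: faults giving observed Y1=1, Y2=1 are {n1 stuck-at-1, n4 stuck-at-0, n5 stuck-at-1}.
Test 2 (A=0, B=1, C=0): fault-free n1=1, n2=1, n3=1, n4=0, n5=0, n6=1 → Y1=0, Y2=1; observed Y1=1, Y2=1. Eliminates n1 stuck-at-1, n4 stuck-at-0.
Only n5 stuck-at-1 is consistent with every test.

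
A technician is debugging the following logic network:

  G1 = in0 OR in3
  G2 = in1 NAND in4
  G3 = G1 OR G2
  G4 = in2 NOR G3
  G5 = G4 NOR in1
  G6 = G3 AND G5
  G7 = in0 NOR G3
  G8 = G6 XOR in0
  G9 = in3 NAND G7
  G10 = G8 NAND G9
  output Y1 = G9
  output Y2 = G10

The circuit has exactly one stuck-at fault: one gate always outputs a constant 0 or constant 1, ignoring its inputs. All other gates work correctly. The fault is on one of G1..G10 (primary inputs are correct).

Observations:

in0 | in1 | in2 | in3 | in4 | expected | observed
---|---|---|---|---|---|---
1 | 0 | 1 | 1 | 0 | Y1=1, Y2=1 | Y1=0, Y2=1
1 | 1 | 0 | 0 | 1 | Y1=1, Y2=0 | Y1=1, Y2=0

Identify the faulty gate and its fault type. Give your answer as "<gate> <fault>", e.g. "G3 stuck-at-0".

Fault-free values for test 1 (in0=1, in1=0, in2=1, in3=1, in4=0): G1=1, G2=1, G3=1, G4=0, G5=1, G6=1, G7=0, G8=0, G9=1, G10=1, giving Y1=1, Y2=1. Observed Y1=0, Y2=1.
Test 1: faults giving observed Y1=0, Y2=1 are {G7 stuck-at-1, G9 stuck-at-0}.
Test 2 (in0=1, in1=1, in2=0, in3=0, in4=1): fault-free G1=1, G2=0, G3=1, G4=0, G5=0, G6=0, G7=0, G8=1, G9=1, G10=0 → Y1=1, Y2=0; observed Y1=1, Y2=0. Eliminates G9 stuck-at-0.
Only G7 stuck-at-1 is consistent with every test.

G7 stuck-at-1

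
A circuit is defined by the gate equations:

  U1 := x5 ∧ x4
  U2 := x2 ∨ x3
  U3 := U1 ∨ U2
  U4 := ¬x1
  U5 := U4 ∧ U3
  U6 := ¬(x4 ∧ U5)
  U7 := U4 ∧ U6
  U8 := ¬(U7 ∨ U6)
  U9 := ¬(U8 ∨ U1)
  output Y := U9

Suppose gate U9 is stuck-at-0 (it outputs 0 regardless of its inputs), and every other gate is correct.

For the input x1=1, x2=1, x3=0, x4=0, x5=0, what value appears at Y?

0

Propagate with U9 forced: U1=0, U2=1, U3=1, U4=0, U5=0, U6=1, U7=0, U8=0, U9=0 [stuck-at-0].
So Y = 0. (Without the fault it would be 1.)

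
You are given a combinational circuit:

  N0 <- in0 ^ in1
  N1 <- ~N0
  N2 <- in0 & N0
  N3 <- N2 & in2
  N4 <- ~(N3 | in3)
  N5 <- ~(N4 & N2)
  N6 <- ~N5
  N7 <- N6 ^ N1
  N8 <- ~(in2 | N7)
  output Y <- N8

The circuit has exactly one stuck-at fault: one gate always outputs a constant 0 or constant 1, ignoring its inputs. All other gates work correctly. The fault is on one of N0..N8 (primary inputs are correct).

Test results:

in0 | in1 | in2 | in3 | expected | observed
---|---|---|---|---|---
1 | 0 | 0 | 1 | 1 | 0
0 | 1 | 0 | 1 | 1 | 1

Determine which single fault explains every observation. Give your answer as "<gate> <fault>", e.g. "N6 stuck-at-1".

Fault-free values for test 1 (in0=1, in1=0, in2=0, in3=1): N0=1, N1=0, N2=1, N3=0, N4=0, N5=1, N6=0, N7=0, N8=1, giving Y=1. Observed 0.
Test 1: faults giving observed 0 are {N0 stuck-at-0, N1 stuck-at-1, N4 stuck-at-1, N5 stuck-at-0, N6 stuck-at-1, N7 stuck-at-1, N8 stuck-at-0}.
Test 2 (in0=0, in1=1, in2=0, in3=1): fault-free N0=1, N1=0, N2=0, N3=0, N4=0, N5=1, N6=0, N7=0, N8=1 → 1; observed 1. Eliminates N0 stuck-at-0, N1 stuck-at-1, N5 stuck-at-0, N6 stuck-at-1, N7 stuck-at-1, N8 stuck-at-0.
Only N4 stuck-at-1 is consistent with every test.

N4 stuck-at-1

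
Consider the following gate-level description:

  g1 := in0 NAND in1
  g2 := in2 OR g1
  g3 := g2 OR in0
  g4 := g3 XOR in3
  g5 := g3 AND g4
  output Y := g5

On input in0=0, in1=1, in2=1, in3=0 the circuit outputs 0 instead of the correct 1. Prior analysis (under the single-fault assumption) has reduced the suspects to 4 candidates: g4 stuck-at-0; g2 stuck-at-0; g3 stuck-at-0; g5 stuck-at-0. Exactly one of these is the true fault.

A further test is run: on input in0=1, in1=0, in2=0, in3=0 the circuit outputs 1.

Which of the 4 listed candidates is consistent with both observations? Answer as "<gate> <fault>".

g2 stuck-at-0

Evaluate each candidate on input in0=1, in1=0, in2=0, in3=0:
  g4 stuck-at-0: g1=1, g2=1, g3=1, g4=0 [stuck-at-0], g5=0 → 0 — eliminated
  g2 stuck-at-0: g1=1, g2=0 [stuck-at-0], g3=1, g4=1, g5=1 → 1 — matches
  g3 stuck-at-0: g1=1, g2=1, g3=0 [stuck-at-0], g4=0, g5=0 → 0 — eliminated
  g5 stuck-at-0: g1=1, g2=1, g3=1, g4=1, g5=0 [stuck-at-0] → 0 — eliminated
Only g2 stuck-at-0 reproduces the observed 1.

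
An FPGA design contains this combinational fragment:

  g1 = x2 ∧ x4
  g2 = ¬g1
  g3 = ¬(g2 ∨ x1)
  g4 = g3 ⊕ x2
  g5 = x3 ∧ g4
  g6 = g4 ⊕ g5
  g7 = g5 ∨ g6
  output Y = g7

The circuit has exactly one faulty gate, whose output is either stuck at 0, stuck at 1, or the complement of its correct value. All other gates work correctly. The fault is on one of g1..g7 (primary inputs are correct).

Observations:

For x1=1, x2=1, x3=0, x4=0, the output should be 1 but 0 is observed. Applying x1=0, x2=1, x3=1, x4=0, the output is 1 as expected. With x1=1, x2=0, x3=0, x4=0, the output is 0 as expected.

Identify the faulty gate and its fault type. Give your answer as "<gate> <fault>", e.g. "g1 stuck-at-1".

g6 stuck-at-0

Fault-free values for test 1 (x1=1, x2=1, x3=0, x4=0): g1=0, g2=1, g3=0, g4=1, g5=0, g6=1, g7=1, giving Y=1. Observed 0.
Test 1: faults giving observed 0 are {g3 stuck-at-1, g3 inverted output, g4 stuck-at-0, g4 inverted output, g6 stuck-at-0, g6 inverted output, g7 stuck-at-0, g7 inverted output}.
Test 2 (x1=0, x2=1, x3=1, x4=0): fault-free g1=0, g2=1, g3=0, g4=1, g5=1, g6=0, g7=1 → 1; observed 1. Eliminates g3 stuck-at-1, g3 inverted output, g4 stuck-at-0, g4 inverted output, g7 stuck-at-0, g7 inverted output.
Test 3 (x1=1, x2=0, x3=0, x4=0): fault-free g1=0, g2=1, g3=0, g4=0, g5=0, g6=0, g7=0 → 0; observed 0. Eliminates g6 inverted output.
Only g6 stuck-at-0 is consistent with every test.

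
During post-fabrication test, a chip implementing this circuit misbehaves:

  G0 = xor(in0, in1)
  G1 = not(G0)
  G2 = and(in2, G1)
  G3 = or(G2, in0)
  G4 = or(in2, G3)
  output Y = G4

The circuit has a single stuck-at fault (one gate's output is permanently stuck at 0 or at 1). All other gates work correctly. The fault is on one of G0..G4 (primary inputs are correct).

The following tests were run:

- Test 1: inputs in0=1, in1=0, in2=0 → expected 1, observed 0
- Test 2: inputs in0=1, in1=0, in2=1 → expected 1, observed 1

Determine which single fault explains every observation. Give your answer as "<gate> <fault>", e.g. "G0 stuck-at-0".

G3 stuck-at-0

Fault-free values for test 1 (in0=1, in1=0, in2=0): G0=1, G1=0, G2=0, G3=1, G4=1, giving Y=1. Observed 0.
Test 1: faults giving observed 0 are {G3 stuck-at-0, G4 stuck-at-0}.
Test 2 (in0=1, in1=0, in2=1): fault-free G0=1, G1=0, G2=0, G3=1, G4=1 → 1; observed 1. Eliminates G4 stuck-at-0.
Only G3 stuck-at-0 is consistent with every test.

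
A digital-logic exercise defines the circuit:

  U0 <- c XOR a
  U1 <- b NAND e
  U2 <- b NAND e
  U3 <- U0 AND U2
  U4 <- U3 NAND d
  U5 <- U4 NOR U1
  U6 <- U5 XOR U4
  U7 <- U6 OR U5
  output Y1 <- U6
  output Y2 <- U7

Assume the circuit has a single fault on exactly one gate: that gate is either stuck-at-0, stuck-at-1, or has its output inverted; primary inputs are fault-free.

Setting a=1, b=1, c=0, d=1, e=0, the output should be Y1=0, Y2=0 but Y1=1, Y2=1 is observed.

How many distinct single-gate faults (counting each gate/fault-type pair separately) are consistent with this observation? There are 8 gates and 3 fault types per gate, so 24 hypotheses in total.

14

Fault-free: U0=1, U1=1, U2=1, U3=1, U4=0, U5=0, U6=0, U7=0 → Y1=0, Y2=0. Observed Y1=1, Y2=1.
  U0: stuck-at-0, inverted output ✓; others ✗
  U1: stuck-at-0, inverted output ✓; others ✗
  U2: stuck-at-0, inverted output ✓; others ✗
  U3: stuck-at-0, inverted output ✓; others ✗
  U4: stuck-at-1, inverted output ✓; others ✗
  U5: stuck-at-1, inverted output ✓; others ✗
  U6: stuck-at-1, inverted output ✓; others ✗
  U7: none of the 3 fault types match ✗
Consistent faults: {U0 stuck-at-0, U0 inverted output, U1 stuck-at-0, U1 inverted output, U2 stuck-at-0, U2 inverted output, U3 stuck-at-0, U3 inverted output, U4 stuck-at-1, U4 inverted output, U5 stuck-at-1, U5 inverted output, U6 stuck-at-1, U6 inverted output} — 14 in all.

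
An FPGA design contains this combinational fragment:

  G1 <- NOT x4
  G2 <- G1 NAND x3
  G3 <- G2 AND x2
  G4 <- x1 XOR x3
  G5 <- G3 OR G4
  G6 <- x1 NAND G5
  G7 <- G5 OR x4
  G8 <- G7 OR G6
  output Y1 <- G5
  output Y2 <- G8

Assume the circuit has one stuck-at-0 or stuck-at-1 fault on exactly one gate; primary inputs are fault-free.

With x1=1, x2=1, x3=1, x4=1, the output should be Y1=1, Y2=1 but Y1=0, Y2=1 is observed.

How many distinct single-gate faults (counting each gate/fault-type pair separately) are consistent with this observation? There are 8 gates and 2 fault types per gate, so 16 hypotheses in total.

Fault-free: G1=0, G2=1, G3=1, G4=0, G5=1, G6=0, G7=1, G8=1 → Y1=1, Y2=1. Observed Y1=0, Y2=1.
  G1: stuck-at-1 ✓; others ✗
  G2: stuck-at-0 ✓; others ✗
  G3: stuck-at-0 ✓; others ✗
  G4: none of the 2 fault types match ✗
  G5: stuck-at-0 ✓; others ✗
  G6: none of the 2 fault types match ✗
  G7: none of the 2 fault types match ✗
  G8: none of the 2 fault types match ✗
Consistent faults: {G1 stuck-at-1, G2 stuck-at-0, G3 stuck-at-0, G5 stuck-at-0} — 4 in all.

4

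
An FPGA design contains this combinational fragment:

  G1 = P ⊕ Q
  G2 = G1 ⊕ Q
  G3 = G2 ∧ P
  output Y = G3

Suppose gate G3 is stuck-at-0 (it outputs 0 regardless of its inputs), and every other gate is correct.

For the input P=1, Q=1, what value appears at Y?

0

Propagate with G3 forced: G1=0, G2=1, G3=0 [stuck-at-0].
So Y = 0. (Without the fault it would be 1.)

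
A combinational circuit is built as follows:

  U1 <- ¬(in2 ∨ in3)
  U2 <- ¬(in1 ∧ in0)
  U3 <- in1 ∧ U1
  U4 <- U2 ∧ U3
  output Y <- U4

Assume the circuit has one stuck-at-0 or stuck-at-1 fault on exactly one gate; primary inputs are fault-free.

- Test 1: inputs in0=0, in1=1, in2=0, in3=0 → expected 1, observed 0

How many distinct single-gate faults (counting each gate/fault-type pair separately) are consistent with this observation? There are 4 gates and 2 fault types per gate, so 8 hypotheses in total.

4

Fault-free: U1=1, U2=1, U3=1, U4=1 → 1. Observed 0.
  U1 stuck-at-0: output 0 ✓
  U1 stuck-at-1: output 1 ✗
  U2 stuck-at-0: output 0 ✓
  U2 stuck-at-1: output 1 ✗
  U3 stuck-at-0: output 0 ✓
  U3 stuck-at-1: output 1 ✗
  U4 stuck-at-0: output 0 ✓
  U4 stuck-at-1: output 1 ✗
Consistent faults: {U1 stuck-at-0, U2 stuck-at-0, U3 stuck-at-0, U4 stuck-at-0} — 4 in all.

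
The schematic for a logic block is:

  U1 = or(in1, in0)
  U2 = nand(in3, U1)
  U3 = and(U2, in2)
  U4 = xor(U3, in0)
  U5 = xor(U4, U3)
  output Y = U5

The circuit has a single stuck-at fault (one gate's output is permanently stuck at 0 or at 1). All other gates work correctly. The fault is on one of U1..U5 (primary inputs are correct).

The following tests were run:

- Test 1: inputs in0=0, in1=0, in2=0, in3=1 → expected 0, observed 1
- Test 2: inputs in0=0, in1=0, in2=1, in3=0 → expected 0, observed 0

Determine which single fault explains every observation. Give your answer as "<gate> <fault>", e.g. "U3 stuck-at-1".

U4 stuck-at-1

Fault-free values for test 1 (in0=0, in1=0, in2=0, in3=1): U1=0, U2=1, U3=0, U4=0, U5=0, giving Y=0. Observed 1.
Test 1: faults giving observed 1 are {U4 stuck-at-1, U5 stuck-at-1}.
Test 2 (in0=0, in1=0, in2=1, in3=0): fault-free U1=0, U2=1, U3=1, U4=1, U5=0 → 0; observed 0. Eliminates U5 stuck-at-1.
Only U4 stuck-at-1 is consistent with every test.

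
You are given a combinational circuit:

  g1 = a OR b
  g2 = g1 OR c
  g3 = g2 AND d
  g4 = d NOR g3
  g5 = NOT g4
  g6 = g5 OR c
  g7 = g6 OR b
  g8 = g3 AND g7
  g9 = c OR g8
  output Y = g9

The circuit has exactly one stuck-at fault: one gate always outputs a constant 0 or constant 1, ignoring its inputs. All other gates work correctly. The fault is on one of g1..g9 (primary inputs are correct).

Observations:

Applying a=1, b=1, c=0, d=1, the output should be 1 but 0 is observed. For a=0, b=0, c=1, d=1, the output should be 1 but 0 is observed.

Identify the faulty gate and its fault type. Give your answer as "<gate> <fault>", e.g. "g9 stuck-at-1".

g9 stuck-at-0

Fault-free values for test 1 (a=1, b=1, c=0, d=1): g1=1, g2=1, g3=1, g4=0, g5=1, g6=1, g7=1, g8=1, g9=1, giving Y=1. Observed 0.
Test 1: faults giving observed 0 are {g1 stuck-at-0, g2 stuck-at-0, g3 stuck-at-0, g7 stuck-at-0, g8 stuck-at-0, g9 stuck-at-0}.
Test 2 (a=0, b=0, c=1, d=1): fault-free g1=0, g2=1, g3=1, g4=0, g5=1, g6=1, g7=1, g8=1, g9=1 → 1; observed 0. Eliminates g1 stuck-at-0, g2 stuck-at-0, g3 stuck-at-0, g7 stuck-at-0, g8 stuck-at-0.
Only g9 stuck-at-0 is consistent with every test.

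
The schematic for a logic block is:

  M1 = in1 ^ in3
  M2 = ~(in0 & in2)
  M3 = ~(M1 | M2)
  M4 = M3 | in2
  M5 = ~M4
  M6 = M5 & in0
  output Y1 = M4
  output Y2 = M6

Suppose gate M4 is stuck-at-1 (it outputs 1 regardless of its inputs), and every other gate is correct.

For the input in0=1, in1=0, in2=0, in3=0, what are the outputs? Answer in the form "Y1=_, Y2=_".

Y1=1, Y2=0

Propagate with M4 forced: M1=0, M2=1, M3=0, M4=1 [stuck-at-1], M5=0, M6=0.
So the outputs are Y1=1, Y2=0. (Without the fault they would be Y1=0, Y2=1.)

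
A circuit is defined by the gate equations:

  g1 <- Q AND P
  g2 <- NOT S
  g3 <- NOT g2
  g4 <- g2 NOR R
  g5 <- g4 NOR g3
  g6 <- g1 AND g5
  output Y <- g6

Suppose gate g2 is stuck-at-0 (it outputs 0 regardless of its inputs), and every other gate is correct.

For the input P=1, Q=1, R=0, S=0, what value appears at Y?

0

Propagate with g2 forced: g1=1, g2=0 [stuck-at-0], g3=1, g4=1, g5=0, g6=0.
So Y = 0. (Without the fault it would be 1.)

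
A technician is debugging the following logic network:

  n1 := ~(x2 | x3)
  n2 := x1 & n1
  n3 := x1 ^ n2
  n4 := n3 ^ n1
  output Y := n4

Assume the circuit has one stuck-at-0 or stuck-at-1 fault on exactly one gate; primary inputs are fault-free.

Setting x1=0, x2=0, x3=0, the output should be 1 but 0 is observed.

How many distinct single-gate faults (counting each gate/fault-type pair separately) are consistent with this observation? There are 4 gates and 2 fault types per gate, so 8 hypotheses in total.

Fault-free: n1=1, n2=0, n3=0, n4=1 → 1. Observed 0.
  n1 stuck-at-0: output 0 ✓
  n1 stuck-at-1: output 1 ✗
  n2 stuck-at-0: output 1 ✗
  n2 stuck-at-1: output 0 ✓
  n3 stuck-at-0: output 1 ✗
  n3 stuck-at-1: output 0 ✓
  n4 stuck-at-0: output 0 ✓
  n4 stuck-at-1: output 1 ✗
Consistent faults: {n1 stuck-at-0, n2 stuck-at-1, n3 stuck-at-1, n4 stuck-at-0} — 4 in all.

4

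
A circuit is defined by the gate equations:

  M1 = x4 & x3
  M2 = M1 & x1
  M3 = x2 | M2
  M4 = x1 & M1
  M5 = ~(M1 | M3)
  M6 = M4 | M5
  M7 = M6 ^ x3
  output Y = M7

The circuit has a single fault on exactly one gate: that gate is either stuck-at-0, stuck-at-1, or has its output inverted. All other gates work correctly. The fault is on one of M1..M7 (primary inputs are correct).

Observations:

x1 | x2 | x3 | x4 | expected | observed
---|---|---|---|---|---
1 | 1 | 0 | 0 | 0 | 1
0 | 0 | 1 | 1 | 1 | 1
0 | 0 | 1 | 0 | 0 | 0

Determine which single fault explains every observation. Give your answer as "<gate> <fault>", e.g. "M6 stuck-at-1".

Fault-free values for test 1 (x1=1, x2=1, x3=0, x4=0): M1=0, M2=0, M3=1, M4=0, M5=0, M6=0, M7=0, giving Y=0. Observed 1.
Test 1: faults giving observed 1 are {M1 stuck-at-1, M1 inverted output, M3 stuck-at-0, M3 inverted output, M4 stuck-at-1, M4 inverted output, M5 stuck-at-1, M5 inverted output, M6 stuck-at-1, M6 inverted output, M7 stuck-at-1, M7 inverted output}.
Test 2 (x1=0, x2=0, x3=1, x4=1): fault-free M1=1, M2=0, M3=0, M4=0, M5=0, M6=0, M7=1 → 1; observed 1. Eliminates M1 inverted output, M4 stuck-at-1, M4 inverted output, M5 stuck-at-1, M5 inverted output, M6 stuck-at-1, M6 inverted output, M7 inverted output.
Test 3 (x1=0, x2=0, x3=1, x4=0): fault-free M1=0, M2=0, M3=0, M4=0, M5=1, M6=1, M7=0 → 0; observed 0. Eliminates M1 stuck-at-1, M3 inverted output, M7 stuck-at-1.
Only M3 stuck-at-0 is consistent with every test.

M3 stuck-at-0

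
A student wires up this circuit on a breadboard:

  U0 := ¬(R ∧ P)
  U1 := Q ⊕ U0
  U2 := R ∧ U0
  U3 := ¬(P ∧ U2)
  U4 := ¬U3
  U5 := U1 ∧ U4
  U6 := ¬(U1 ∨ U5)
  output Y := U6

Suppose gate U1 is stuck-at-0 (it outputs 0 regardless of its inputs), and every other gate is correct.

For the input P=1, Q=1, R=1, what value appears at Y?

Propagate with U1 forced: U0=0, U1=0 [stuck-at-0], U2=0, U3=1, U4=0, U5=0, U6=1.
So Y = 1. (Without the fault it would be 0.)

1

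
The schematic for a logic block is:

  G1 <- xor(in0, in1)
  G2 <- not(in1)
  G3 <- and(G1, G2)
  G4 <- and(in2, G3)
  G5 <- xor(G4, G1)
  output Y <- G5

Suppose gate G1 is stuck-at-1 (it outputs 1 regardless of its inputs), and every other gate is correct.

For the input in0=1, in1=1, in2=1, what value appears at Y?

1

Propagate with G1 forced: G1=1 [stuck-at-1], G2=0, G3=0, G4=0, G5=1.
So Y = 1. (Without the fault it would be 0.)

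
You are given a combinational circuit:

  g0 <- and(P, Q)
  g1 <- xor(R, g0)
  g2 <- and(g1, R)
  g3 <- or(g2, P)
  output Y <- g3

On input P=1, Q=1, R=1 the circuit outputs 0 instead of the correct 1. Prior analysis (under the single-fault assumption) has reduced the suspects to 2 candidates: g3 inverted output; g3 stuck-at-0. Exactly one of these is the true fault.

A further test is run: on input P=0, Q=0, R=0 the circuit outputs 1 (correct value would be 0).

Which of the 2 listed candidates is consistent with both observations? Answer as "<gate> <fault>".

Evaluate each candidate on input P=0, Q=0, R=0:
  g3 inverted output: g0=0, g1=0, g2=0, g3=1 [inverted output] → 1 — matches
  g3 stuck-at-0: g0=0, g1=0, g2=0, g3=0 [stuck-at-0] → 0 — eliminated
Only g3 inverted output reproduces the observed 1.

g3 inverted output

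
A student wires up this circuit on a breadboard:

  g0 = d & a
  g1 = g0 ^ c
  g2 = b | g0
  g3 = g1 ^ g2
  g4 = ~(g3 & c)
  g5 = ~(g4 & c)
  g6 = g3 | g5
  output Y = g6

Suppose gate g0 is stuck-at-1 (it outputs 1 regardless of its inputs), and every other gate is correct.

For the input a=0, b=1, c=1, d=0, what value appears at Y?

Propagate with g0 forced: g0=1 [stuck-at-1], g1=0, g2=1, g3=1, g4=0, g5=1, g6=1.
So Y = 1. (Without the fault it would be 0.)

1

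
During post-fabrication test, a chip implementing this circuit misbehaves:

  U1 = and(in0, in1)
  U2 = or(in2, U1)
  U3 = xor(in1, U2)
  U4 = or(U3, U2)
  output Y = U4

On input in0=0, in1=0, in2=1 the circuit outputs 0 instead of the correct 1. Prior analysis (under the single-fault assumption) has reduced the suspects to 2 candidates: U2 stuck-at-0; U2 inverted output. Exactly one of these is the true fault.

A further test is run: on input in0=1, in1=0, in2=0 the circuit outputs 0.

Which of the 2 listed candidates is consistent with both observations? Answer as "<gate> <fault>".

Evaluate each candidate on input in0=1, in1=0, in2=0:
  U2 stuck-at-0: U1=0, U2=0 [stuck-at-0], U3=0, U4=0 → 0 — matches
  U2 inverted output: U1=0, U2=1 [inverted output], U3=1, U4=1 → 1 — eliminated
Only U2 stuck-at-0 reproduces the observed 0.

U2 stuck-at-0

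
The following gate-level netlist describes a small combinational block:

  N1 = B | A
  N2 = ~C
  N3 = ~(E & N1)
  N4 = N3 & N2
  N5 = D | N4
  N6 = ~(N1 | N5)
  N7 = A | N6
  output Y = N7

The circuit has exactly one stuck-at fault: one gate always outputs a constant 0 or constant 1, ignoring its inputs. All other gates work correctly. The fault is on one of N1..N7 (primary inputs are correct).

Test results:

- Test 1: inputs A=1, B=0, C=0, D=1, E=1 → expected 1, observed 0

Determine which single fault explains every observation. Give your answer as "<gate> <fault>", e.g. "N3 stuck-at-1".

Fault-free values for test 1 (A=1, B=0, C=0, D=1, E=1): N1=1, N2=1, N3=0, N4=0, N5=1, N6=0, N7=1, giving Y=1. Observed 0.
Test 1: faults giving observed 0 are {N7 stuck-at-0}.
Only N7 stuck-at-0 is consistent with every test.

N7 stuck-at-0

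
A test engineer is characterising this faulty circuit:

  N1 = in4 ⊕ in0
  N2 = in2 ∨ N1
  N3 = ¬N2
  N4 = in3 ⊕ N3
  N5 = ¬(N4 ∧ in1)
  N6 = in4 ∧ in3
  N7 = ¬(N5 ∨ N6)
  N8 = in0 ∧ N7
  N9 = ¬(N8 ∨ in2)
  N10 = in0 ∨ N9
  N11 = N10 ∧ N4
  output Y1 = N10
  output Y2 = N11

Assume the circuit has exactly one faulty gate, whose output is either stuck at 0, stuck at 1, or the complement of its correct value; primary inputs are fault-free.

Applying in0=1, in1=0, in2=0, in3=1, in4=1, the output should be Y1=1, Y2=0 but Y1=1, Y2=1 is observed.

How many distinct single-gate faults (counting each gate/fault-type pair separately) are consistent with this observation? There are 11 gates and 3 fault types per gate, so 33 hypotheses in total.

10

Fault-free: N1=0, N2=0, N3=1, N4=0, N5=1, N6=1, N7=0, N8=0, N9=1, N10=1, N11=0 → Y1=1, Y2=0. Observed Y1=1, Y2=1.
  N1: stuck-at-1, inverted output ✓; others ✗
  N2: stuck-at-1, inverted output ✓; others ✗
  N3: stuck-at-0, inverted output ✓; others ✗
  N4: stuck-at-1, inverted output ✓; others ✗
  N5: none of the 3 fault types match ✗
  N6: none of the 3 fault types match ✗
  N7: none of the 3 fault types match ✗
  N8: none of the 3 fault types match ✗
  N9: none of the 3 fault types match ✗
  N10: none of the 3 fault types match ✗
  N11: stuck-at-1, inverted output ✓; others ✗
Consistent faults: {N1 stuck-at-1, N1 inverted output, N2 stuck-at-1, N2 inverted output, N3 stuck-at-0, N3 inverted output, N4 stuck-at-1, N4 inverted output, N11 stuck-at-1, N11 inverted output} — 10 in all.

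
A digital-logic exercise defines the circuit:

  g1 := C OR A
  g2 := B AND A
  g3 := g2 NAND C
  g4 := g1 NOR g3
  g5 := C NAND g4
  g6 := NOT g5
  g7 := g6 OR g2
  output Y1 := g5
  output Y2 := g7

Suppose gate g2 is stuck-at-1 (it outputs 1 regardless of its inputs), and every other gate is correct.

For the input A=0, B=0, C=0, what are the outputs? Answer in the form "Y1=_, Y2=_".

Propagate with g2 forced: g1=0, g2=1 [stuck-at-1], g3=1, g4=0, g5=1, g6=0, g7=1.
So the outputs are Y1=1, Y2=1. (Without the fault they would be Y1=1, Y2=0.)

Y1=1, Y2=1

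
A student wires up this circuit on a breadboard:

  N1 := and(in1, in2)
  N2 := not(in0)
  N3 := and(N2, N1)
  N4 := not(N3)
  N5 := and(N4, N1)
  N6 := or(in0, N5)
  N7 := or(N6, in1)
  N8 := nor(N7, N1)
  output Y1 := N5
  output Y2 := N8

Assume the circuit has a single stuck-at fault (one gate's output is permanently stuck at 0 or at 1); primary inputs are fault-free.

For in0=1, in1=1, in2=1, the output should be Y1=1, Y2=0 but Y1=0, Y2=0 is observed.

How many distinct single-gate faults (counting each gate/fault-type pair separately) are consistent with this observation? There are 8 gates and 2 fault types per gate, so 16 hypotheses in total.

Fault-free: N1=1, N2=0, N3=0, N4=1, N5=1, N6=1, N7=1, N8=0 → Y1=1, Y2=0. Observed Y1=0, Y2=0.
  N1: stuck-at-0 ✓; others ✗
  N2: stuck-at-1 ✓; others ✗
  N3: stuck-at-1 ✓; others ✗
  N4: stuck-at-0 ✓; others ✗
  N5: stuck-at-0 ✓; others ✗
  N6: none of the 2 fault types match ✗
  N7: none of the 2 fault types match ✗
  N8: none of the 2 fault types match ✗
Consistent faults: {N1 stuck-at-0, N2 stuck-at-1, N3 stuck-at-1, N4 stuck-at-0, N5 stuck-at-0} — 5 in all.

5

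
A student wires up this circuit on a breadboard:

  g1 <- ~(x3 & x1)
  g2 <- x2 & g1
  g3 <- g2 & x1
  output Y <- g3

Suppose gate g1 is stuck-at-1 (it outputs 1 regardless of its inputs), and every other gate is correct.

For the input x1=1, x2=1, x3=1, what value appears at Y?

1

Propagate with g1 forced: g1=1 [stuck-at-1], g2=1, g3=1.
So Y = 1. (Without the fault it would be 0.)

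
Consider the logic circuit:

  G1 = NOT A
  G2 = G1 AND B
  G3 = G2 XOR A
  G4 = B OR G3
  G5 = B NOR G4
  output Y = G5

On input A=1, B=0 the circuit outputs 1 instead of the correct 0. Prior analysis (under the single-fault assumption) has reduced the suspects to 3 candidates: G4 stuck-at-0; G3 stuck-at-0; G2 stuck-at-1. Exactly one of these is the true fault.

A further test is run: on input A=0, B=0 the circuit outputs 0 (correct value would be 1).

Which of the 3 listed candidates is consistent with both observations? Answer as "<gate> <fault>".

G2 stuck-at-1

Evaluate each candidate on input A=0, B=0:
  G4 stuck-at-0: G1=1, G2=0, G3=0, G4=0 [stuck-at-0], G5=1 → 1 — eliminated
  G3 stuck-at-0: G1=1, G2=0, G3=0 [stuck-at-0], G4=0, G5=1 → 1 — eliminated
  G2 stuck-at-1: G1=1, G2=1 [stuck-at-1], G3=1, G4=1, G5=0 → 0 — matches
Only G2 stuck-at-1 reproduces the observed 0.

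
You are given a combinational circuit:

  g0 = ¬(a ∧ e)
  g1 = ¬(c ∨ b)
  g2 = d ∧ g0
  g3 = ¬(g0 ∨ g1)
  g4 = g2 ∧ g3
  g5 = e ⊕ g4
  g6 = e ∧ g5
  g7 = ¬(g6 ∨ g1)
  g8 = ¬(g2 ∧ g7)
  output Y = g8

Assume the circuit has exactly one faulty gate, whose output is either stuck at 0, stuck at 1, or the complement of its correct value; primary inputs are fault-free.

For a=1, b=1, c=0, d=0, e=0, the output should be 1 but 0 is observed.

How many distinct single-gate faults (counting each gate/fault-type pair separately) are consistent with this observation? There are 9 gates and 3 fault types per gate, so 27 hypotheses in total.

4

Fault-free: g0=1, g1=0, g2=0, g3=0, g4=0, g5=0, g6=0, g7=1, g8=1 → 1. Observed 0.
  g0: none of the 3 fault types match ✗
  g1: none of the 3 fault types match ✗
  g2: stuck-at-1, inverted output ✓; others ✗
  g3: none of the 3 fault types match ✗
  g4: none of the 3 fault types match ✗
  g5: none of the 3 fault types match ✗
  g6: none of the 3 fault types match ✗
  g7: none of the 3 fault types match ✗
  g8: stuck-at-0, inverted output ✓; others ✗
Consistent faults: {g2 stuck-at-1, g2 inverted output, g8 stuck-at-0, g8 inverted output} — 4 in all.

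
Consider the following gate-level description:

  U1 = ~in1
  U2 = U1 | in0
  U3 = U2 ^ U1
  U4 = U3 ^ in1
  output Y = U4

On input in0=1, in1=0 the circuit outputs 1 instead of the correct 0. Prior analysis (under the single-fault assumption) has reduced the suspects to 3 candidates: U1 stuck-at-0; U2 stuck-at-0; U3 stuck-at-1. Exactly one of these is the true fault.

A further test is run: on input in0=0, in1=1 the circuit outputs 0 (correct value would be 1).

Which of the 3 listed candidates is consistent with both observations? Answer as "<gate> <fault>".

U3 stuck-at-1

Evaluate each candidate on input in0=0, in1=1:
  U1 stuck-at-0: U1=0 [stuck-at-0], U2=0, U3=0, U4=1 → 1 — eliminated
  U2 stuck-at-0: U1=0, U2=0 [stuck-at-0], U3=0, U4=1 → 1 — eliminated
  U3 stuck-at-1: U1=0, U2=0, U3=1 [stuck-at-1], U4=0 → 0 — matches
Only U3 stuck-at-1 reproduces the observed 0.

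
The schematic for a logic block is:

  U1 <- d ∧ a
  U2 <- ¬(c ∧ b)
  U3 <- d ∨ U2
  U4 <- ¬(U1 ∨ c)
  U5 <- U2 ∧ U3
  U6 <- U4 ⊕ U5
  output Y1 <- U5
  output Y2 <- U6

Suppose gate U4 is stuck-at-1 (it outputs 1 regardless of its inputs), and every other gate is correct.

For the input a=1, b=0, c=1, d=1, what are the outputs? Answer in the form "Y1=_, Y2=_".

Y1=1, Y2=0

Propagate with U4 forced: U1=1, U2=1, U3=1, U4=1 [stuck-at-1], U5=1, U6=0.
So the outputs are Y1=1, Y2=0. (Without the fault they would be Y1=1, Y2=1.)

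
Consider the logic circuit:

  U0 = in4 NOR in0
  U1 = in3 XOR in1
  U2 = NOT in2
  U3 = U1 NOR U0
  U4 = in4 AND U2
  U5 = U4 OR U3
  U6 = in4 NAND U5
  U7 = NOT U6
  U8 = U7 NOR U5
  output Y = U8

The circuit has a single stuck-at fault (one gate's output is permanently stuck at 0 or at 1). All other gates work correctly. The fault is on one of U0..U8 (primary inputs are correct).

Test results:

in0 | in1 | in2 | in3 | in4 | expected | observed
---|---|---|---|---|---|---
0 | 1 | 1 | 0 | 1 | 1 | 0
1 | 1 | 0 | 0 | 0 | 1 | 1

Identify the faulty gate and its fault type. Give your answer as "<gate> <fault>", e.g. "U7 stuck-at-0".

Fault-free values for test 1 (in0=0, in1=1, in2=1, in3=0, in4=1): U0=0, U1=1, U2=0, U3=0, U4=0, U5=0, U6=1, U7=0, U8=1, giving Y=1. Observed 0.
Test 1: faults giving observed 0 are {U1 stuck-at-0, U2 stuck-at-1, U3 stuck-at-1, U4 stuck-at-1, U5 stuck-at-1, U6 stuck-at-0, U7 stuck-at-1, U8 stuck-at-0}.
Test 2 (in0=1, in1=1, in2=0, in3=0, in4=0): fault-free U0=0, U1=1, U2=1, U3=0, U4=0, U5=0, U6=1, U7=0, U8=1 → 1; observed 1. Eliminates U1 stuck-at-0, U3 stuck-at-1, U4 stuck-at-1, U5 stuck-at-1, U6 stuck-at-0, U7 stuck-at-1, U8 stuck-at-0.
Only U2 stuck-at-1 is consistent with every test.

U2 stuck-at-1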